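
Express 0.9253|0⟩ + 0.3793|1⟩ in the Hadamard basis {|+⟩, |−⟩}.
0.9225|+⟩ + 0.3861|−⟩

With |ψ⟩ = α|0⟩ + β|1⟩, the Hadamard-basis coefficients are ⟨+|ψ⟩ = (α + β)/√2 and ⟨−|ψ⟩ = (α − β)/√2.
Here α = 0.9253, β = 0.3793: (α + β)/√2 = 0.9225, (α − β)/√2 = 0.3861.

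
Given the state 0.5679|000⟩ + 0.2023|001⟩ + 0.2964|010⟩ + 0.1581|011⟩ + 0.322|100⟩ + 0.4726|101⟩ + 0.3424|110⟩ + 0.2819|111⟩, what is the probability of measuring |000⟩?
0.3225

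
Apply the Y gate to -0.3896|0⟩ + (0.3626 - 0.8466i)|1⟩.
(-0.8466 - 0.3626i)|0⟩ - 0.3896i|1⟩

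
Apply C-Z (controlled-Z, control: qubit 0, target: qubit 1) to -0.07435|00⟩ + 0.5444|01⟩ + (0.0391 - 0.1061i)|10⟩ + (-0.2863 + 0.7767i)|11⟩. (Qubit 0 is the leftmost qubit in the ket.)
-0.07435|00⟩ + 0.5444|01⟩ + (0.0391 - 0.1061i)|10⟩ + (0.2863 - 0.7767i)|11⟩

C-Z leaves the control-|0⟩ kets |00⟩, |01⟩ unchanged and applies Z to qubit 1 on the control-|1⟩ pair (|10⟩, |11⟩).
Z = [[1, 0], [0, -1]].
With a = amp(|10⟩) = (0.0391 - 0.1061i) and b = amp(|11⟩) = (-0.2863 + 0.7767i):
new amp(|10⟩) = (1)·a = (0.0391 - 0.1061i)
new amp(|11⟩) = (-1)·b = (0.2863 - 0.7767i)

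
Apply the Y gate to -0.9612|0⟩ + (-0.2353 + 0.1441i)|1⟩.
(0.1441 + 0.2353i)|0⟩ - 0.9612i|1⟩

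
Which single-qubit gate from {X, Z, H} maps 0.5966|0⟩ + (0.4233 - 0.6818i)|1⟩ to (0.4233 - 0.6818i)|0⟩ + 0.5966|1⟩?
X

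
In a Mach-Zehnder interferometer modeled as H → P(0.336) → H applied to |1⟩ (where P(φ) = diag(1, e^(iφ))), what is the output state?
(0.02796 - 0.1649i)|0⟩ + (0.972 + 0.1649i)|1⟩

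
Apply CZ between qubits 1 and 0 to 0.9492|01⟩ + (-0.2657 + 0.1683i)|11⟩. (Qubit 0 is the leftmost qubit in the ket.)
0.9492|01⟩ + (0.2657 - 0.1683i)|11⟩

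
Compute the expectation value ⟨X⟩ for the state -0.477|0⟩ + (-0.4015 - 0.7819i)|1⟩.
0.383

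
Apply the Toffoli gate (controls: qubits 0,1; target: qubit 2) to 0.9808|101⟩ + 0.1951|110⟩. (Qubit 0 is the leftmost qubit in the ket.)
0.9808|101⟩ + 0.1951|111⟩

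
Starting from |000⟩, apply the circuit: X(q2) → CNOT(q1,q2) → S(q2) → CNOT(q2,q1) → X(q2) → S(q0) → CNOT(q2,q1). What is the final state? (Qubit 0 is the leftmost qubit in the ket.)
i|010⟩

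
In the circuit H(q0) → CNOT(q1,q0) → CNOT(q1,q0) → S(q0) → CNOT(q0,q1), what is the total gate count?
5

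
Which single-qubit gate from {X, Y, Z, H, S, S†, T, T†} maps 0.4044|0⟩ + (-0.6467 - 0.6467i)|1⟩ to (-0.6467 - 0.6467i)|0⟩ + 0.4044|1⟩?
X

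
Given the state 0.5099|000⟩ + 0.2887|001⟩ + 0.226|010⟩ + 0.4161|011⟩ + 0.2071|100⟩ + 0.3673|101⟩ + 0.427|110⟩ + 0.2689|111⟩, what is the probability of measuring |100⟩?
0.04289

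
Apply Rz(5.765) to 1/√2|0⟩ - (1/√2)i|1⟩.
(-0.6835 - 0.1812i)|0⟩ + (0.1812 + 0.6835i)|1⟩

Rz(5.765) = [[e^(−iθ/2), 0], [0, e^(iθ/2)]] with e^(±iθ/2) = cos(θ/2) ± i·sin(θ/2); θ = 5.765, cos(θ/2) ≈ -0.966623, sin(θ/2) ≈ 0.256204.
With a = amp(|0⟩) = 1/√2 and b = amp(|1⟩) = -(1/√2)i:
new amp(|0⟩) = (-0.966623 - 0.256204i)·a = (-0.6835 - 0.1812i)
new amp(|1⟩) = (-0.966623 + 0.256204i)·b = (0.1812 + 0.6835i)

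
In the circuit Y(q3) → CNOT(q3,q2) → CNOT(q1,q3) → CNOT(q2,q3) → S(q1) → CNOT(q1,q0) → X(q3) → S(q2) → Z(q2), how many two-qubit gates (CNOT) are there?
4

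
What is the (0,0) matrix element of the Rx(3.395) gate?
-0.1264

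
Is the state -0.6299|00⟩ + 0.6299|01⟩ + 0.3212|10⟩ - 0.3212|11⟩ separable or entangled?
Separable

Writing the state as a|00⟩ + b|01⟩ + c|10⟩ + d|11⟩, it is a product state iff ad − bc = 0.
Here (a, b, c, d) = (-0.6299, 0.6299, 0.3212, -0.3212): ad − bc = (-0.6299)(-0.3212) − (0.6299)(0.3212) = 0, so the state is separable.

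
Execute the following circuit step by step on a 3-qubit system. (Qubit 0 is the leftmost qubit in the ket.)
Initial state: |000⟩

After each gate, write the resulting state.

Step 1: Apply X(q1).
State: |010⟩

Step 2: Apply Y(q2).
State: i|011⟩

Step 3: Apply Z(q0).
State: i|011⟩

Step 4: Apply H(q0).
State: (1/√2)i|011⟩ + (1/√2)i|111⟩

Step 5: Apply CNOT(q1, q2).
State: (1/√2)i|010⟩ + (1/√2)i|110⟩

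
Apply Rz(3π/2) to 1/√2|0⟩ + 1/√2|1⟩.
(-1/2 - (1/2)i)|0⟩ + (-1/2 + (1/2)i)|1⟩

Rz(3π/2) = [[e^(−iθ/2), 0], [0, e^(iθ/2)]] with e^(±iθ/2) = cos(θ/2) ± i·sin(θ/2); θ = 3π/2, cos(θ/2) ≈ -0.707107, sin(θ/2) ≈ 0.707107.
With a = amp(|0⟩) = 1/√2 and b = amp(|1⟩) = 1/√2:
new amp(|0⟩) = (-0.707107 - 0.707107i)·a = (-1/2 - (1/2)i)
new amp(|1⟩) = (-0.707107 + 0.707107i)·b = (-1/2 + (1/2)i)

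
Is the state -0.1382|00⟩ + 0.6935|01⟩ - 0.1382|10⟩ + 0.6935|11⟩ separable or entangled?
Separable

Writing the state as a|00⟩ + b|01⟩ + c|10⟩ + d|11⟩, it is a product state iff ad − bc = 0.
Here (a, b, c, d) = (-0.1382, 0.6935, -0.1382, 0.6935): ad − bc = (-0.1382)(0.6935) − (0.6935)(-0.1382) = 0, so the state is separable.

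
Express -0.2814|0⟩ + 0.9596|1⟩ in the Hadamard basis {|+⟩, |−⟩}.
0.4796|+⟩ - 0.8775|−⟩

With |ψ⟩ = α|0⟩ + β|1⟩, the Hadamard-basis coefficients are ⟨+|ψ⟩ = (α + β)/√2 and ⟨−|ψ⟩ = (α − β)/√2.
Here α = -0.2814, β = 0.9596: (α + β)/√2 = 0.4796, (α − β)/√2 = -0.8775.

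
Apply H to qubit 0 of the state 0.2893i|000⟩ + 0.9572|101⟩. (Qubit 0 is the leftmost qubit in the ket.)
0.2046i|000⟩ + 0.6768|001⟩ + 0.2046i|100⟩ - 0.6768|101⟩

H on qubit 0 mixes each pair of kets that differ only in qubit 0: amplitudes (a, b) of (|…0…⟩, |…1…⟩) become ((a + b)/√2, (a − b)/√2). Kets absent from the input have amplitude 0.
(|000⟩, |100⟩): (a, b) = (0.2893i, 0) → (0.2046i, 0.2046i)
(|001⟩, |101⟩): (a, b) = (0, 0.9572) → (0.6768, -0.6768)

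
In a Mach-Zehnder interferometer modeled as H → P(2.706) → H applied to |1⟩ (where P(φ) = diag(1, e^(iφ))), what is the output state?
(0.9533 - 0.211i)|0⟩ + (0.04669 + 0.211i)|1⟩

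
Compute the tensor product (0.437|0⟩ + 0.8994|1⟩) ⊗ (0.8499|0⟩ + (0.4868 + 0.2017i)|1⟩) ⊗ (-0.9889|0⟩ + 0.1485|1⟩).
-0.3673|000⟩ + 0.05515|001⟩ + (-0.2104 - 0.08716i)|010⟩ + (0.03159 + 0.01309i)|011⟩ - 0.7559|100⟩ + 0.1135|101⟩ + (-0.433 - 0.1794i)|110⟩ + (0.06502 + 0.02694i)|111⟩

amp(|b₁b₂…⟩) = product of the factor amplitudes for bits b₁, b₂, …; only kets whose every factor amplitude is nonzero survive.
|000⟩: (0.437)(0.8499)(-0.9889) = -0.3673
|001⟩: (0.437)(0.8499)(0.1485) = 0.05515
|010⟩: (0.437)(0.4868 + 0.2017i)(-0.9889) = (-0.2104 - 0.08716i)
|011⟩: (0.437)(0.4868 + 0.2017i)(0.1485) = (0.03159 + 0.01309i)
|100⟩: (0.8994)(0.8499)(-0.9889) = -0.7559
|101⟩: (0.8994)(0.8499)(0.1485) = 0.1135
|110⟩: (0.8994)(0.4868 + 0.2017i)(-0.9889) = (-0.433 - 0.1794i)
|111⟩: (0.8994)(0.4868 + 0.2017i)(0.1485) = (0.06502 + 0.02694i)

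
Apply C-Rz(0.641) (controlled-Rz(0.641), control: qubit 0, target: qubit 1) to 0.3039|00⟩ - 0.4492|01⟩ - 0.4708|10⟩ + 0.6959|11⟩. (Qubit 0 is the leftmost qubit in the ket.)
0.3039|00⟩ - 0.4492|01⟩ + (-0.4468 + 0.1483i)|10⟩ + (0.6605 + 0.2192i)|11⟩

C-Rz(0.641) leaves the control-|0⟩ kets |00⟩, |01⟩ unchanged and applies Rz(0.641) to qubit 1 on the control-|1⟩ pair (|10⟩, |11⟩).
Rz(0.641) = [[e^(−iθ/2), 0], [0, e^(iθ/2)]] with e^(±iθ/2) = cos(θ/2) ± i·sin(θ/2); θ = 0.641, cos(θ/2) ≈ 0.949078, sin(θ/2) ≈ 0.315041.
With a = amp(|10⟩) = -0.4708 and b = amp(|11⟩) = 0.6959:
new amp(|10⟩) = (0.949078 - 0.315041i)·a = (-0.4468 + 0.1483i)
new amp(|11⟩) = (0.949078 + 0.315041i)·b = (0.6605 + 0.2192i)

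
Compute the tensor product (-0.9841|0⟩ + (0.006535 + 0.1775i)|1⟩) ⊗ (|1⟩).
-0.9841|01⟩ + (0.006535 + 0.1775i)|11⟩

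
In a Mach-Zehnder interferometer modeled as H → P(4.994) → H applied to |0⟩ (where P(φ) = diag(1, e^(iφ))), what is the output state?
(0.639 - 0.4803i)|0⟩ + (0.361 + 0.4803i)|1⟩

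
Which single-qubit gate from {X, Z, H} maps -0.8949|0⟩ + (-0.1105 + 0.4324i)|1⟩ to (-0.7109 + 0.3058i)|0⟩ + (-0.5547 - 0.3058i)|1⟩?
H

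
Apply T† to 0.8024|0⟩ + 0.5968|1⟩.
0.8024|0⟩ + (0.422 - 0.422i)|1⟩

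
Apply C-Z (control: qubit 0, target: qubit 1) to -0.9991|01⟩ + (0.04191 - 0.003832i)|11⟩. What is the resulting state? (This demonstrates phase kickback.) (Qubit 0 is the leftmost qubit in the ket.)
-0.9991|01⟩ + (-0.04191 + 0.003832i)|11⟩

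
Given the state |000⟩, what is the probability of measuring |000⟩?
1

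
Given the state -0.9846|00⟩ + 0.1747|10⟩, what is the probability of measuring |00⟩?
0.9694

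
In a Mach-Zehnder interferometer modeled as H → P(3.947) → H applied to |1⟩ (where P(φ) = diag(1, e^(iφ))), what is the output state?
(0.8464 + 0.3606i)|0⟩ + (0.1536 - 0.3606i)|1⟩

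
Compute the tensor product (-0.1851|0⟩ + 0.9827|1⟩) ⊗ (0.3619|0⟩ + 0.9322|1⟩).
-0.06699|00⟩ - 0.1726|01⟩ + 0.3556|10⟩ + 0.9161|11⟩

amp(|b₁b₂…⟩) = product of the factor amplitudes for bits b₁, b₂, …; only kets whose every factor amplitude is nonzero survive.
|00⟩: (-0.1851)(0.3619) = -0.06699
|01⟩: (-0.1851)(0.9322) = -0.1726
|10⟩: (0.9827)(0.3619) = 0.3556
|11⟩: (0.9827)(0.9322) = 0.9161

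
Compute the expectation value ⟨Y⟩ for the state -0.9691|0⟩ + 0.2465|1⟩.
0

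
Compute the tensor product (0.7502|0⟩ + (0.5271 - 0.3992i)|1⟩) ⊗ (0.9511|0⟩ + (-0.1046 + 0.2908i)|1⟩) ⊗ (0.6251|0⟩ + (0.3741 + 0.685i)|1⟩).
0.446|000⟩ + (0.2669 + 0.4888i)|001⟩ + (-0.04905 + 0.1364i)|010⟩ + (-0.1788 + 0.02786i)|011⟩ + (0.3134 - 0.2373i)|100⟩ + (0.4476 + 0.2014i)|101⟩ + (0.0381 + 0.1219i)|110⟩ + (-0.1108 + 0.1147i)|111⟩

amp(|b₁b₂…⟩) = product of the factor amplitudes for bits b₁, b₂, …; only kets whose every factor amplitude is nonzero survive.
|000⟩: (0.7502)(0.9511)(0.6251) = 0.446
|001⟩: (0.7502)(0.9511)(0.3741 + 0.685i) = (0.2669 + 0.4888i)
|010⟩: (0.7502)(-0.1046 + 0.2908i)(0.6251) = (-0.04905 + 0.1364i)
|011⟩: (0.7502)(-0.1046 + 0.2908i)(0.3741 + 0.685i) = (-0.1788 + 0.02786i)
|100⟩: (0.5271 - 0.3992i)(0.9511)(0.6251) = (0.3134 - 0.2373i)
|101⟩: (0.5271 - 0.3992i)(0.9511)(0.3741 + 0.685i) = (0.4476 + 0.2014i)
|110⟩: (0.5271 - 0.3992i)(-0.1046 + 0.2908i)(0.6251) = (0.0381 + 0.1219i)
|111⟩: (0.5271 - 0.3992i)(-0.1046 + 0.2908i)(0.3741 + 0.685i) = (-0.1108 + 0.1147i)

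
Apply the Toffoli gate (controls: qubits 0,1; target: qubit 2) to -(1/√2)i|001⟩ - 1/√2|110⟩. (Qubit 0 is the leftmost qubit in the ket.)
-(1/√2)i|001⟩ - 1/√2|111⟩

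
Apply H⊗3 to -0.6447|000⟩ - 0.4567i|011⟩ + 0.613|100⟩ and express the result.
(-0.01121 - 0.1615i)|000⟩ + (-0.01121 + 0.1615i)|001⟩ + (-0.01121 + 0.1615i)|010⟩ + (-0.01121 - 0.1615i)|011⟩ + (-0.4447 - 0.1615i)|100⟩ + (-0.4447 + 0.1615i)|101⟩ + (-0.4447 + 0.1615i)|110⟩ + (-0.4447 - 0.1615i)|111⟩

H⊗3 gives amp(|y⟩) = (1/2√2) Σ_x (−1)^(x·y) amp(|x⟩), where x·y is the number of positions in which both x and y have a 1.
|000⟩: (-0.6447 - 0.4567i + 0.613)/(2√2) = (-0.01121 - 0.1615i)
|001⟩: (-0.6447 + 0.4567i + 0.613)/(2√2) = (-0.01121 + 0.1615i)
|010⟩: (-0.6447 + 0.4567i + 0.613)/(2√2) = (-0.01121 + 0.1615i)
|011⟩: (-0.6447 - 0.4567i + 0.613)/(2√2) = (-0.01121 - 0.1615i)
|100⟩: (-0.6447 - 0.4567i - 0.613)/(2√2) = (-0.4447 - 0.1615i)
|101⟩: (-0.6447 + 0.4567i - 0.613)/(2√2) = (-0.4447 + 0.1615i)
|110⟩: (-0.6447 + 0.4567i - 0.613)/(2√2) = (-0.4447 + 0.1615i)
|111⟩: (-0.6447 - 0.4567i - 0.613)/(2√2) = (-0.4447 - 0.1615i)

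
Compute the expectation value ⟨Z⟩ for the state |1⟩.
-1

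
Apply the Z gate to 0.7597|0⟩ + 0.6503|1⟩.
0.7597|0⟩ - 0.6503|1⟩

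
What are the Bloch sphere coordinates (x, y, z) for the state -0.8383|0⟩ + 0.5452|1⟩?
(-0.9141, 0, 0.4055)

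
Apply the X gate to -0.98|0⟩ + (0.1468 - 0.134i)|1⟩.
(0.1468 - 0.134i)|0⟩ - 0.98|1⟩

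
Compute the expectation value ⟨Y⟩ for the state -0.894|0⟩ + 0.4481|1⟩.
0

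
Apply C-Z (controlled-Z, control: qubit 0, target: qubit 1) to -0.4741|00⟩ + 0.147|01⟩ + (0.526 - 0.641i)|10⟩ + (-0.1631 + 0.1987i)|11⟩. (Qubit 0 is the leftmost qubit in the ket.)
-0.4741|00⟩ + 0.147|01⟩ + (0.526 - 0.641i)|10⟩ + (0.1631 - 0.1987i)|11⟩

C-Z leaves the control-|0⟩ kets |00⟩, |01⟩ unchanged and applies Z to qubit 1 on the control-|1⟩ pair (|10⟩, |11⟩).
Z = [[1, 0], [0, -1]].
With a = amp(|10⟩) = (0.526 - 0.641i) and b = amp(|11⟩) = (-0.1631 + 0.1987i):
new amp(|10⟩) = (1)·a = (0.526 - 0.641i)
new amp(|11⟩) = (-1)·b = (0.1631 - 0.1987i)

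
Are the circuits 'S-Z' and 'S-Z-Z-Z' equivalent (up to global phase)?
Yes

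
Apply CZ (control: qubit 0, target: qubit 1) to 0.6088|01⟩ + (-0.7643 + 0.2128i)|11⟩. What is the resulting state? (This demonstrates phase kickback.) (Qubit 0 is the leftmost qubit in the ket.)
0.6088|01⟩ + (0.7643 - 0.2128i)|11⟩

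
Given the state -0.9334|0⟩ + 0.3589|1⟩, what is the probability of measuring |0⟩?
0.8712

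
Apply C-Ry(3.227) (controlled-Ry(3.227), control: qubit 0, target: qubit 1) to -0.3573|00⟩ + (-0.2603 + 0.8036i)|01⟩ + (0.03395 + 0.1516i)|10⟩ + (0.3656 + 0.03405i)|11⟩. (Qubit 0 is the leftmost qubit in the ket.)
-0.3573|00⟩ + (-0.2603 + 0.8036i)|01⟩ + (-0.3667 - 0.04049i)|10⟩ + (0.01831 + 0.15i)|11⟩

C-Ry(3.227) leaves the control-|0⟩ kets |00⟩, |01⟩ unchanged and applies Ry(3.227) to qubit 1 on the control-|1⟩ pair (|10⟩, |11⟩).
Ry(3.227) = [[cos(θ/2), −sin(θ/2)], [sin(θ/2), cos(θ/2)]]; θ = 3.227, cos(θ/2) ≈ -0.0426907, sin(θ/2) ≈ 0.999088.
With a = amp(|10⟩) = (0.03395 + 0.1516i) and b = amp(|11⟩) = (0.3656 + 0.03405i):
new amp(|10⟩) = (-0.0426907)·a + (-0.999088)·b = (-0.3667 - 0.04049i)
new amp(|11⟩) = (0.999088)·a + (-0.0426907)·b = (0.01831 + 0.15i)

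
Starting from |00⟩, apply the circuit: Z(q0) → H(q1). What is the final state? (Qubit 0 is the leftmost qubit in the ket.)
1/√2|00⟩ + 1/√2|01⟩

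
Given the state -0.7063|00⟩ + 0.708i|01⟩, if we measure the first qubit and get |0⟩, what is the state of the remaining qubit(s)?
-0.7063|0⟩ + 0.708i|1⟩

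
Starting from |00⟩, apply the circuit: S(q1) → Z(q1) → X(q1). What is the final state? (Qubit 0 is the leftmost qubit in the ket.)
|01⟩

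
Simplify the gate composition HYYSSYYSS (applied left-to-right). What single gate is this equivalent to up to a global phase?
H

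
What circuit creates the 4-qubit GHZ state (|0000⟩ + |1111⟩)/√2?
H(q0) → CNOT(q0,q1) → CNOT(q0,q2) → CNOT(q0,q3)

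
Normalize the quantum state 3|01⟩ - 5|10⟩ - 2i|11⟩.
0.4867|01⟩ - 0.8111|10⟩ - 0.3244i|11⟩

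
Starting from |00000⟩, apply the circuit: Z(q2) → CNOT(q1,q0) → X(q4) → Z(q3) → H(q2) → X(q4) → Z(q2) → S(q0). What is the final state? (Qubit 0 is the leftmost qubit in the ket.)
1/√2|00000⟩ - 1/√2|00100⟩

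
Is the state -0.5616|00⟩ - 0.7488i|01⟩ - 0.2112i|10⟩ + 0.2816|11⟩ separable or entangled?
Separable

Writing the state as a|00⟩ + b|01⟩ + c|10⟩ + d|11⟩, it is a product state iff ad − bc = 0.
Here (a, b, c, d) = (-0.5616, -0.7488i, -0.2112i, 0.2816): ad − bc = (-0.5616)(0.2816) − (-0.7488i)(-0.2112i) = 0, so the state is separable.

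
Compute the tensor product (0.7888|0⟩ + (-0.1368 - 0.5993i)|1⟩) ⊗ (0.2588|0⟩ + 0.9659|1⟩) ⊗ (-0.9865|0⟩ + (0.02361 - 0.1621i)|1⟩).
-0.2014|000⟩ + (0.00482 - 0.03309i)|001⟩ - 0.7516|010⟩ + (0.01799 - 0.1235i)|011⟩ + (0.03493 + 0.153i)|100⟩ + (-0.02598 + 0.002077i)|101⟩ + (0.1304 + 0.571i)|110⟩ + (-0.09695 + 0.007752i)|111⟩

amp(|b₁b₂…⟩) = product of the factor amplitudes for bits b₁, b₂, …; only kets whose every factor amplitude is nonzero survive.
|000⟩: (0.7888)(0.2588)(-0.9865) = -0.2014
|001⟩: (0.7888)(0.2588)(0.02361 - 0.1621i) = (0.00482 - 0.03309i)
|010⟩: (0.7888)(0.9659)(-0.9865) = -0.7516
|011⟩: (0.7888)(0.9659)(0.02361 - 0.1621i) = (0.01799 - 0.1235i)
|100⟩: (-0.1368 - 0.5993i)(0.2588)(-0.9865) = (0.03493 + 0.153i)
|101⟩: (-0.1368 - 0.5993i)(0.2588)(0.02361 - 0.1621i) = (-0.02598 + 0.002077i)
|110⟩: (-0.1368 - 0.5993i)(0.9659)(-0.9865) = (0.1304 + 0.571i)
|111⟩: (-0.1368 - 0.5993i)(0.9659)(0.02361 - 0.1621i) = (-0.09695 + 0.007752i)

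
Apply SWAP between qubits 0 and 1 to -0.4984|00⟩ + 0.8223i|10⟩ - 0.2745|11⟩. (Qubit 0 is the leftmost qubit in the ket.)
-0.4984|00⟩ + 0.8223i|01⟩ - 0.2745|11⟩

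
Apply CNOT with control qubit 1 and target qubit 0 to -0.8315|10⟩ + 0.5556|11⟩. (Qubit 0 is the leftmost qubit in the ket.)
0.5556|01⟩ - 0.8315|10⟩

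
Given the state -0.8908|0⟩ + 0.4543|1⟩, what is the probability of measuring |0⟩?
0.7935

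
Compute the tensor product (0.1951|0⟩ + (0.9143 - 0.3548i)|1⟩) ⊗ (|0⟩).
0.1951|00⟩ + (0.9143 - 0.3548i)|10⟩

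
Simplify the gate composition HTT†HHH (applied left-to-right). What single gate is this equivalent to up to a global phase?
I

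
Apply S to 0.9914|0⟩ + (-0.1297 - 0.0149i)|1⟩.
0.9914|0⟩ + (0.0149 - 0.1297i)|1⟩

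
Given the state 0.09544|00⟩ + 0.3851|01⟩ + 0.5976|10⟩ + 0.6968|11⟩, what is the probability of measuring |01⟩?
0.1483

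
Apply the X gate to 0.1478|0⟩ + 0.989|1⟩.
0.989|0⟩ + 0.1478|1⟩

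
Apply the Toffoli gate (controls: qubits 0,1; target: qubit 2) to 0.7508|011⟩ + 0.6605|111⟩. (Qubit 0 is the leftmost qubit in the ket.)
0.7508|011⟩ + 0.6605|110⟩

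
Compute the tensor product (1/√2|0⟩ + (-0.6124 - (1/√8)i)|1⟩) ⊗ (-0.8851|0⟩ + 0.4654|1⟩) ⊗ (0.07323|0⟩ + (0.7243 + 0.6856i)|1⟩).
-0.04583|000⟩ + (-0.4533 - 0.4291i)|001⟩ + 0.0241|010⟩ + (0.2384 + 0.2256i)|011⟩ + (0.03969 + 0.02292i)|100⟩ + (0.1781 + 0.5983i)|101⟩ + (-0.02087 - 0.01205i)|110⟩ + (-0.09362 - 0.3146i)|111⟩

amp(|b₁b₂…⟩) = product of the factor amplitudes for bits b₁, b₂, …; only kets whose every factor amplitude is nonzero survive.
|000⟩: (1/√2)(-0.8851)(0.07323) = -0.04583
|001⟩: (1/√2)(-0.8851)(0.7243 + 0.6856i) = (-0.4533 - 0.4291i)
|010⟩: (1/√2)(0.4654)(0.07323) = 0.0241
|011⟩: (1/√2)(0.4654)(0.7243 + 0.6856i) = (0.2384 + 0.2256i)
|100⟩: (-0.6124 - (1/√8)i)(-0.8851)(0.07323) = (0.03969 + 0.02292i)
|101⟩: (-0.6124 - (1/√8)i)(-0.8851)(0.7243 + 0.6856i) = (0.1781 + 0.5983i)
|110⟩: (-0.6124 - (1/√8)i)(0.4654)(0.07323) = (-0.02087 - 0.01205i)
|111⟩: (-0.6124 - (1/√8)i)(0.4654)(0.7243 + 0.6856i) = (-0.09362 - 0.3146i)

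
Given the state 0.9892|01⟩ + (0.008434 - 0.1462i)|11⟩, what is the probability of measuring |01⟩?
0.9785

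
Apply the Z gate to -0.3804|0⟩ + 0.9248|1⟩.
-0.3804|0⟩ - 0.9248|1⟩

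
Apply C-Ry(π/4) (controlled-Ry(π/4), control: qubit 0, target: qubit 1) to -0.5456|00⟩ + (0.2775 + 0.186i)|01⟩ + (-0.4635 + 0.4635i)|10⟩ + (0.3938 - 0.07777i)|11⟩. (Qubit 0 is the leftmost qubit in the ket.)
-0.5456|00⟩ + (0.2775 + 0.186i)|01⟩ + (-0.5789 + 0.458i)|10⟩ + (0.1864 + 0.1055i)|11⟩

C-Ry(π/4) leaves the control-|0⟩ kets |00⟩, |01⟩ unchanged and applies Ry(π/4) to qubit 1 on the control-|1⟩ pair (|10⟩, |11⟩).
Ry(π/4) = [[cos(θ/2), −sin(θ/2)], [sin(θ/2), cos(θ/2)]]; θ = π/4, cos(θ/2) ≈ 0.92388, sin(θ/2) ≈ 0.382683.
With a = amp(|10⟩) = (-0.4635 + 0.4635i) and b = amp(|11⟩) = (0.3938 - 0.07777i):
new amp(|10⟩) = (0.92388)·a + (-0.382683)·b = (-0.5789 + 0.458i)
new amp(|11⟩) = (0.382683)·a + (0.92388)·b = (0.1864 + 0.1055i)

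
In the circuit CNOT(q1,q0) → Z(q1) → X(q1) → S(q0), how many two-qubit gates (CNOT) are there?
1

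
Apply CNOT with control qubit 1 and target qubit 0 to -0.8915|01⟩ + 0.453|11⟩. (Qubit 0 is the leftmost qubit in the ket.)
0.453|01⟩ - 0.8915|11⟩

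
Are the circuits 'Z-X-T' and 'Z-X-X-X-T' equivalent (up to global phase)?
Yes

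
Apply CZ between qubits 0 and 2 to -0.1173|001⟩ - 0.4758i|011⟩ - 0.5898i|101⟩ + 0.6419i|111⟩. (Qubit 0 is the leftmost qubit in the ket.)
-0.1173|001⟩ - 0.4758i|011⟩ + 0.5898i|101⟩ - 0.6419i|111⟩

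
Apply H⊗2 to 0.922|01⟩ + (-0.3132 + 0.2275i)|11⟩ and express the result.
(0.3044 + 0.1138i)|00⟩ + (-0.3044 - 0.1138i)|01⟩ + (0.6176 - 0.1138i)|10⟩ + (-0.6176 + 0.1138i)|11⟩

H⊗2 gives amp(|y⟩) = (1/2) Σ_x (−1)^(x·y) amp(|x⟩), where x·y is the number of positions in which both x and y have a 1.
|00⟩: (0.922 + (-0.3132 + 0.2275i))/2 = (0.3044 + 0.1138i)
|01⟩: (-0.922 - (-0.3132 + 0.2275i))/2 = (-0.3044 - 0.1138i)
|10⟩: (0.922 - (-0.3132 + 0.2275i))/2 = (0.6176 - 0.1138i)
|11⟩: (-0.922 + (-0.3132 + 0.2275i))/2 = (-0.6176 + 0.1138i)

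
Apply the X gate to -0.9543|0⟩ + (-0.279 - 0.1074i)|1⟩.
(-0.279 - 0.1074i)|0⟩ - 0.9543|1⟩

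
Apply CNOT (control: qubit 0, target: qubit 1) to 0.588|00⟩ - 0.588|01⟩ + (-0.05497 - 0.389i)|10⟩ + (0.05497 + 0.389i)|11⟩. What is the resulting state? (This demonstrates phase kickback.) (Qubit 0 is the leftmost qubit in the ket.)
0.588|00⟩ - 0.588|01⟩ + (0.05497 + 0.389i)|10⟩ + (-0.05497 - 0.389i)|11⟩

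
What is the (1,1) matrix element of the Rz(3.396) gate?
(-0.1269 + 0.9919i)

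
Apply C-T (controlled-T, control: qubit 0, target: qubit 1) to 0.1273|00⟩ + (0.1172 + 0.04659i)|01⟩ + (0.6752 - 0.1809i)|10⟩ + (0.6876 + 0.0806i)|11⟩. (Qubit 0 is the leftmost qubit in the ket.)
0.1273|00⟩ + (0.1172 + 0.04659i)|01⟩ + (0.6752 - 0.1809i)|10⟩ + (0.4292 + 0.5432i)|11⟩

C-T leaves the control-|0⟩ kets |00⟩, |01⟩ unchanged and applies T to qubit 1 on the control-|1⟩ pair (|10⟩, |11⟩).
T = [[1, 0], [0, (1/√2 + (1/√2)i)]].
With a = amp(|10⟩) = (0.6752 - 0.1809i) and b = amp(|11⟩) = (0.6876 + 0.0806i):
new amp(|10⟩) = (1)·a = (0.6752 - 0.1809i)
new amp(|11⟩) = (1/√2 + (1/√2)i)·b = (0.4292 + 0.5432i)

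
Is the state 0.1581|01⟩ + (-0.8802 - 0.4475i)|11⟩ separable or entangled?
Separable

Writing the state as a|00⟩ + b|01⟩ + c|10⟩ + d|11⟩, it is a product state iff ad − bc = 0.
Here (a, b, c, d) = (0, 0.1581, 0, (-0.8802 - 0.4475i)): ad − bc = (0)(-0.8802 - 0.4475i) − (0.1581)(0) = 0, so the state is separable.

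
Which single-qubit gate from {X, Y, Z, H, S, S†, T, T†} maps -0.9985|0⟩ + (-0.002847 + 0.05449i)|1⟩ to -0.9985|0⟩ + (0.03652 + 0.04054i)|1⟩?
T†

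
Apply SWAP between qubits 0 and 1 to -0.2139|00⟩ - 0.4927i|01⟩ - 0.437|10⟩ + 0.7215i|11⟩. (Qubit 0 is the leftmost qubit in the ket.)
-0.2139|00⟩ - 0.437|01⟩ - 0.4927i|10⟩ + 0.7215i|11⟩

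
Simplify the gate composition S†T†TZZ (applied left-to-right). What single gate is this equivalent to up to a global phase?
S†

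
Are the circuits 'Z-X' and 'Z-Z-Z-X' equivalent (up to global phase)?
Yes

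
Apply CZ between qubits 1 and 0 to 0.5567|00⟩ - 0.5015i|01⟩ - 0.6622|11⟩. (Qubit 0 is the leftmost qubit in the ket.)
0.5567|00⟩ - 0.5015i|01⟩ + 0.6622|11⟩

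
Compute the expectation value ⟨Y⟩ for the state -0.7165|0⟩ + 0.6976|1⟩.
0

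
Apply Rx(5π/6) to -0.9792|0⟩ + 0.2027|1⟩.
(-0.2534 - 0.1958i)|0⟩ + (0.05246 + 0.9458i)|1⟩

Rx(5π/6) = [[cos(θ/2), −i·sin(θ/2)], [−i·sin(θ/2), cos(θ/2)]]; θ = 5π/6, cos(θ/2) ≈ 0.258819, sin(θ/2) ≈ 0.965926.
With a = amp(|0⟩) = -0.9792 and b = amp(|1⟩) = 0.2027:
new amp(|0⟩) = (0.258819)·a + (-0.965926i)·b = (-0.2534 - 0.1958i)
new amp(|1⟩) = (-0.965926i)·a + (0.258819)·b = (0.05246 + 0.9458i)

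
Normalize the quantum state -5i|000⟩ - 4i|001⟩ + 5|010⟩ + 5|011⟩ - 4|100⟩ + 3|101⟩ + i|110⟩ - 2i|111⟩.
-0.4545i|000⟩ - 0.3636i|001⟩ + 0.4545|010⟩ + 0.4545|011⟩ - 0.3636|100⟩ + 0.2727|101⟩ + 0.09091i|110⟩ - 0.1818i|111⟩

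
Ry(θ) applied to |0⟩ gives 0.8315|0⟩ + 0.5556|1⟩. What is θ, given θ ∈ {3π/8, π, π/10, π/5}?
3π/8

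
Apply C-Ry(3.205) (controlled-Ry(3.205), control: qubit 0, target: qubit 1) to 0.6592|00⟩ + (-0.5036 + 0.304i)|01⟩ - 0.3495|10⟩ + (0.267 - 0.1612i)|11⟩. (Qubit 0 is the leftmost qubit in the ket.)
0.6592|00⟩ + (-0.5036 + 0.304i)|01⟩ + (-0.2558 + 0.1611i)|10⟩ + (-0.3578 + 0.00511i)|11⟩

C-Ry(3.205) leaves the control-|0⟩ kets |00⟩, |01⟩ unchanged and applies Ry(3.205) to qubit 1 on the control-|1⟩ pair (|10⟩, |11⟩).
Ry(3.205) = [[cos(θ/2), −sin(θ/2)], [sin(θ/2), cos(θ/2)]]; θ = 3.205, cos(θ/2) ≈ -0.0316984, sin(θ/2) ≈ 0.999497.
With a = amp(|10⟩) = -0.3495 and b = amp(|11⟩) = (0.267 - 0.1612i):
new amp(|10⟩) = (-0.0316984)·a + (-0.999497)·b = (-0.2558 + 0.1611i)
new amp(|11⟩) = (0.999497)·a + (-0.0316984)·b = (-0.3578 + 0.00511i)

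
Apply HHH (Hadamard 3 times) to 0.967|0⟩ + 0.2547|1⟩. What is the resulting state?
0.8639|0⟩ + 0.5037|1⟩

H² = I, so H^3 = H: a single Hadamard. With (a, b) = (0.967, 0.2547), H gives ((a + b)/√2, (a − b)/√2) = (0.8639, 0.5037).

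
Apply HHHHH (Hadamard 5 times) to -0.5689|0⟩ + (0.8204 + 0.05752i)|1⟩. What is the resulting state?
(0.1778 + 0.04067i)|0⟩ + (-0.9824 - 0.04067i)|1⟩

H² = I, so H^5 = H: a single Hadamard. With (a, b) = (-0.5689, (0.8204 + 0.05752i)), H gives ((a + b)/√2, (a − b)/√2) = ((0.1778 + 0.04067i), (-0.9824 - 0.04067i)).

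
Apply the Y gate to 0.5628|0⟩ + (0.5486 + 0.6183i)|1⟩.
(0.6183 - 0.5486i)|0⟩ + 0.5628i|1⟩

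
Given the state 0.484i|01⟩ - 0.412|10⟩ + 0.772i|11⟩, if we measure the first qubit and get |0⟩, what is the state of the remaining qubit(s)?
i|1⟩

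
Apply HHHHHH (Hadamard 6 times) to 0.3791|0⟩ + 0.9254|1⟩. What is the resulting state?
0.3791|0⟩ + 0.9254|1⟩

H² = I, so an even number of Hadamards cancels: H^6 = I and the state is unchanged.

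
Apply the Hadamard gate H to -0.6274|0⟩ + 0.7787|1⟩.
0.107|0⟩ - 0.9943|1⟩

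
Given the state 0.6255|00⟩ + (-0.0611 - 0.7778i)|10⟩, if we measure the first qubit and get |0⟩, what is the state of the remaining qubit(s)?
|0⟩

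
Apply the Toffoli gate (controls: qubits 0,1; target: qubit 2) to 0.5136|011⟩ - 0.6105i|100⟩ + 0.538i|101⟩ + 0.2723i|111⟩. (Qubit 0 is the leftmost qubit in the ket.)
0.5136|011⟩ - 0.6105i|100⟩ + 0.538i|101⟩ + 0.2723i|110⟩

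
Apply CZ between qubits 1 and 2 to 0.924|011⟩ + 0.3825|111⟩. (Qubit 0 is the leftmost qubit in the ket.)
-0.924|011⟩ - 0.3825|111⟩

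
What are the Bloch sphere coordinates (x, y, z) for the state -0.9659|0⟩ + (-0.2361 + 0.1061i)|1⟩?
(0.4561, -0.205, 0.866)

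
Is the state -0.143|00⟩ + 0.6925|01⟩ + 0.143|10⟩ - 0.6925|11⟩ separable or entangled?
Separable

Writing the state as a|00⟩ + b|01⟩ + c|10⟩ + d|11⟩, it is a product state iff ad − bc = 0.
Here (a, b, c, d) = (-0.143, 0.6925, 0.143, -0.6925): ad − bc = (-0.143)(-0.6925) − (0.6925)(0.143) = 0, so the state is separable.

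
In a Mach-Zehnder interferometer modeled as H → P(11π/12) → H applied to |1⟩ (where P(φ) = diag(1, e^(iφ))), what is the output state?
(0.983 - 0.1294i)|0⟩ + (0.01704 + 0.1294i)|1⟩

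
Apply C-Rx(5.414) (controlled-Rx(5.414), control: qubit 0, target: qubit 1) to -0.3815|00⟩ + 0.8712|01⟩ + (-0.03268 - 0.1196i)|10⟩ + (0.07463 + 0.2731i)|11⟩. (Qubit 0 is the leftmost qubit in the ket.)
-0.3815|00⟩ + 0.8712|01⟩ + (0.1446 + 0.07706i)|10⟩ + (-0.118 - 0.234i)|11⟩

C-Rx(5.414) leaves the control-|0⟩ kets |00⟩, |01⟩ unchanged and applies Rx(5.414) to qubit 1 on the control-|1⟩ pair (|10⟩, |11⟩).
Rx(5.414) = [[cos(θ/2), −i·sin(θ/2)], [−i·sin(θ/2), cos(θ/2)]]; θ = 5.414, cos(θ/2) ≈ -0.907042, sin(θ/2) ≈ 0.421041.
With a = amp(|10⟩) = (-0.03268 - 0.1196i) and b = amp(|11⟩) = (0.07463 + 0.2731i):
new amp(|10⟩) = (-0.907042)·a + (-0.421041i)·b = (0.1446 + 0.07706i)
new amp(|11⟩) = (-0.421041i)·a + (-0.907042)·b = (-0.118 - 0.234i)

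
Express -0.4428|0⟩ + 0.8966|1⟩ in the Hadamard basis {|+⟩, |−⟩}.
0.3209|+⟩ - 0.9471|−⟩

With |ψ⟩ = α|0⟩ + β|1⟩, the Hadamard-basis coefficients are ⟨+|ψ⟩ = (α + β)/√2 and ⟨−|ψ⟩ = (α − β)/√2.
Here α = -0.4428, β = 0.8966: (α + β)/√2 = 0.3209, (α − β)/√2 = -0.9471.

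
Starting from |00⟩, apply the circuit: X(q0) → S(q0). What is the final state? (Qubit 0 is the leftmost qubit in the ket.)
i|10⟩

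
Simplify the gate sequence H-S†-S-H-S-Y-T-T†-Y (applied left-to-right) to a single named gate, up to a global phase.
S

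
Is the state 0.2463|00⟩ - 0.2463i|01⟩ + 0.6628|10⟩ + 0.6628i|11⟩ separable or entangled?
Entangled

Writing the state as a|00⟩ + b|01⟩ + c|10⟩ + d|11⟩, it is a product state iff ad − bc = 0.
Here (a, b, c, d) = (0.2463, -0.2463i, 0.6628, 0.6628i): ad − bc = (0.2463)(0.6628i) − (-0.2463i)(0.6628) = 0.3265i ≠ 0, so the state is entangled.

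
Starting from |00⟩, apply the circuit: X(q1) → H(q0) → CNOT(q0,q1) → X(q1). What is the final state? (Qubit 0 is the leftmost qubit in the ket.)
1/√2|00⟩ + 1/√2|11⟩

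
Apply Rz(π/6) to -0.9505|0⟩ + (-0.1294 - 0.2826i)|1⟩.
(-0.9181 + 0.246i)|0⟩ + (-0.05185 - 0.3065i)|1⟩

Rz(π/6) = [[e^(−iθ/2), 0], [0, e^(iθ/2)]] with e^(±iθ/2) = cos(θ/2) ± i·sin(θ/2); θ = π/6, cos(θ/2) ≈ 0.965926, sin(θ/2) ≈ 0.258819.
With a = amp(|0⟩) = -0.9505 and b = amp(|1⟩) = (-0.1294 - 0.2826i):
new amp(|0⟩) = (0.965926 - 0.258819i)·a = (-0.9181 + 0.246i)
new amp(|1⟩) = (0.965926 + 0.258819i)·b = (-0.05185 - 0.3065i)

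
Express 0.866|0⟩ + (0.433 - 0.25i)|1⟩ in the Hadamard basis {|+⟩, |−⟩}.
(0.9185 - 0.1768i)|+⟩ + (0.3062 + 0.1768i)|−⟩

With |ψ⟩ = α|0⟩ + β|1⟩, the Hadamard-basis coefficients are ⟨+|ψ⟩ = (α + β)/√2 and ⟨−|ψ⟩ = (α − β)/√2.
Here α = 0.866, β = (0.433 - 0.25i): (α + β)/√2 = (0.9185 - 0.1768i), (α − β)/√2 = (0.3062 + 0.1768i).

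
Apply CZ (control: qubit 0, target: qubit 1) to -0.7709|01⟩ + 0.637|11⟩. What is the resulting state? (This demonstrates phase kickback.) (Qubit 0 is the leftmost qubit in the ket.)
-0.7709|01⟩ - 0.637|11⟩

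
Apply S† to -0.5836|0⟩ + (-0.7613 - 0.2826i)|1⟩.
-0.5836|0⟩ + (-0.2826 + 0.7613i)|1⟩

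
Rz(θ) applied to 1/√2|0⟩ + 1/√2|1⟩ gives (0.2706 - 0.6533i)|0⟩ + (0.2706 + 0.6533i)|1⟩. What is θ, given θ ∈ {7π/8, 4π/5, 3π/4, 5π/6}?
3π/4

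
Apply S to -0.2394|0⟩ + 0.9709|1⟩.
-0.2394|0⟩ + 0.9709i|1⟩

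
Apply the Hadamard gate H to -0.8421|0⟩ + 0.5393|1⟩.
-0.2141|0⟩ - 0.9768|1⟩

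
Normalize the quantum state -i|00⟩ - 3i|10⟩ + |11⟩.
-0.3015i|00⟩ - 0.9045i|10⟩ + 0.3015|11⟩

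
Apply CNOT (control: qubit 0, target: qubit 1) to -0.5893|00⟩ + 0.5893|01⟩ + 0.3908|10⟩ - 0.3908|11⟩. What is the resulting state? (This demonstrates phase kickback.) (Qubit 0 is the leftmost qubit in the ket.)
-0.5893|00⟩ + 0.5893|01⟩ - 0.3908|10⟩ + 0.3908|11⟩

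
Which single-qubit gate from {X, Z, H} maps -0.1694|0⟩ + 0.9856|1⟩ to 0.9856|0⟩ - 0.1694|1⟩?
X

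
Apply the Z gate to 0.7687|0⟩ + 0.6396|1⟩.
0.7687|0⟩ - 0.6396|1⟩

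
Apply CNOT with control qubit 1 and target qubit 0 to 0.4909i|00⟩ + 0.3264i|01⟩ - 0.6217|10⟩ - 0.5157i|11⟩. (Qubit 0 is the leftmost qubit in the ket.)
0.4909i|00⟩ - 0.5157i|01⟩ - 0.6217|10⟩ + 0.3264i|11⟩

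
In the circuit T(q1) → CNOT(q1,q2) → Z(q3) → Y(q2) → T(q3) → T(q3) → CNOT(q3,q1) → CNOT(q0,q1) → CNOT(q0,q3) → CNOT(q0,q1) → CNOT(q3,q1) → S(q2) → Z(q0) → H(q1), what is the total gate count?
14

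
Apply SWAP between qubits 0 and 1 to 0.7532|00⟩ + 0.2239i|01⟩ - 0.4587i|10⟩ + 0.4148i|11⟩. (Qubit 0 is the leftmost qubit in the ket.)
0.7532|00⟩ - 0.4587i|01⟩ + 0.2239i|10⟩ + 0.4148i|11⟩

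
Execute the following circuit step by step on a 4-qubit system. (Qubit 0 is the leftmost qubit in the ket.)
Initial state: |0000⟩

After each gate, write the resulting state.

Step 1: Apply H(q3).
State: 1/√2|0000⟩ + 1/√2|0001⟩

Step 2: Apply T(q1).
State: 1/√2|0000⟩ + 1/√2|0001⟩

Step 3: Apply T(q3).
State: 1/√2|0000⟩ + (1/2 + (1/2)i)|0001⟩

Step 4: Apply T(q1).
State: 1/√2|0000⟩ + (1/2 + (1/2)i)|0001⟩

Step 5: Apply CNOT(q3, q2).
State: 1/√2|0000⟩ + (1/2 + (1/2)i)|0011⟩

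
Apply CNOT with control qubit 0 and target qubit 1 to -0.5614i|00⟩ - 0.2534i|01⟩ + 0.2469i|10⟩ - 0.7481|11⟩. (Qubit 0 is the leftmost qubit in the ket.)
-0.5614i|00⟩ - 0.2534i|01⟩ - 0.7481|10⟩ + 0.2469i|11⟩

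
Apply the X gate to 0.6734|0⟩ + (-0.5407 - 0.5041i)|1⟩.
(-0.5407 - 0.5041i)|0⟩ + 0.6734|1⟩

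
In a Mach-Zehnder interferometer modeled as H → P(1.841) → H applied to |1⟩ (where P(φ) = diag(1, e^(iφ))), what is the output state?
(0.6335 - 0.4819i)|0⟩ + (0.3665 + 0.4819i)|1⟩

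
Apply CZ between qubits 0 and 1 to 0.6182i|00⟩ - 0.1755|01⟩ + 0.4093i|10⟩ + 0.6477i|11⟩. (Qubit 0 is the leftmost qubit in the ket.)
0.6182i|00⟩ - 0.1755|01⟩ + 0.4093i|10⟩ - 0.6477i|11⟩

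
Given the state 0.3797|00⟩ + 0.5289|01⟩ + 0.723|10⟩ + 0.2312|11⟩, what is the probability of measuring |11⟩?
0.05345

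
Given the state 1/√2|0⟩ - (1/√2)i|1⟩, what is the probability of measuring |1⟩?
1/2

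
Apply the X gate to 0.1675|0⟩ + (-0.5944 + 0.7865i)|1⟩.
(-0.5944 + 0.7865i)|0⟩ + 0.1675|1⟩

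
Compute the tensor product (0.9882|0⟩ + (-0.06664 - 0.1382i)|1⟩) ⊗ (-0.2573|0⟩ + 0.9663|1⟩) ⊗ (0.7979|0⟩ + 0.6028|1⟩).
-0.2029|000⟩ - 0.1533|001⟩ + 0.7619|010⟩ + 0.5756|011⟩ + (0.01368 + 0.02837i)|100⟩ + (0.01034 + 0.02143i)|101⟩ + (-0.05138 - 0.1066i)|110⟩ + (-0.03882 - 0.0805i)|111⟩

amp(|b₁b₂…⟩) = product of the factor amplitudes for bits b₁, b₂, …; only kets whose every factor amplitude is nonzero survive.
|000⟩: (0.9882)(-0.2573)(0.7979) = -0.2029
|001⟩: (0.9882)(-0.2573)(0.6028) = -0.1533
|010⟩: (0.9882)(0.9663)(0.7979) = 0.7619
|011⟩: (0.9882)(0.9663)(0.6028) = 0.5756
|100⟩: (-0.06664 - 0.1382i)(-0.2573)(0.7979) = (0.01368 + 0.02837i)
|101⟩: (-0.06664 - 0.1382i)(-0.2573)(0.6028) = (0.01034 + 0.02143i)
|110⟩: (-0.06664 - 0.1382i)(0.9663)(0.7979) = (-0.05138 - 0.1066i)
|111⟩: (-0.06664 - 0.1382i)(0.9663)(0.6028) = (-0.03882 - 0.0805i)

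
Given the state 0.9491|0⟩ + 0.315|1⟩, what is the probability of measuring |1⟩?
0.09923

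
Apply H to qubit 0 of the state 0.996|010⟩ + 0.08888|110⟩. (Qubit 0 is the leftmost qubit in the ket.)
0.7671|010⟩ + 0.6414|110⟩

H on qubit 0 mixes each pair of kets that differ only in qubit 0: amplitudes (a, b) of (|…0…⟩, |…1…⟩) become ((a + b)/√2, (a − b)/√2). Kets absent from the input have amplitude 0.
(|010⟩, |110⟩): (a, b) = (0.996, 0.08888) → (0.7671, 0.6414)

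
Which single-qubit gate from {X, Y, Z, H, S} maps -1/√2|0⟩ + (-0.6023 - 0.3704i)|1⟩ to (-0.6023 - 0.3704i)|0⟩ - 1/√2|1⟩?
X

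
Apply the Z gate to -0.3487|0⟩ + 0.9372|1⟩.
-0.3487|0⟩ - 0.9372|1⟩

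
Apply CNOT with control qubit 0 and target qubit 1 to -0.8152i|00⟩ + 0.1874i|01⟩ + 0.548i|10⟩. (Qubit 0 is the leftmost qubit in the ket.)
-0.8152i|00⟩ + 0.1874i|01⟩ + 0.548i|11⟩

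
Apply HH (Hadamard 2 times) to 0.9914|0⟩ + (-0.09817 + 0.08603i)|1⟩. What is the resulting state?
0.9914|0⟩ + (-0.09817 + 0.08603i)|1⟩

H² = I, so an even number of Hadamards cancels: H^2 = I and the state is unchanged.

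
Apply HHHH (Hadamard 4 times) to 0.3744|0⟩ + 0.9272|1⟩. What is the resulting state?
0.3744|0⟩ + 0.9272|1⟩

H² = I, so an even number of Hadamards cancels: H^4 = I and the state is unchanged.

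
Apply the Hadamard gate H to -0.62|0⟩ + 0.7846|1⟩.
0.1164|0⟩ - 0.9932|1⟩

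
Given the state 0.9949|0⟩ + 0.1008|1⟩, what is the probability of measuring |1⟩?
0.01016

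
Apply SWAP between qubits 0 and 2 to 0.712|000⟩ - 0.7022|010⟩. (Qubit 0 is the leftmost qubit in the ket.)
0.712|000⟩ - 0.7022|010⟩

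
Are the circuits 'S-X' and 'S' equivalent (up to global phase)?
No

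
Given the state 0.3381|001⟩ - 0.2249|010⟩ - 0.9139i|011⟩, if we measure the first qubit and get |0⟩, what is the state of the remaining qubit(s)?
0.3381|01⟩ - 0.2249|10⟩ - 0.9139i|11⟩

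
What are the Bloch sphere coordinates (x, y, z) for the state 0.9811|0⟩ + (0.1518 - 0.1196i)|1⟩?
(0.2979, -0.2347, 0.9252)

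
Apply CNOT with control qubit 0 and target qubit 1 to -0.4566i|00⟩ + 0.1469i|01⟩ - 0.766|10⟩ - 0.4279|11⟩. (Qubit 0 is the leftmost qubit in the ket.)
-0.4566i|00⟩ + 0.1469i|01⟩ - 0.4279|10⟩ - 0.766|11⟩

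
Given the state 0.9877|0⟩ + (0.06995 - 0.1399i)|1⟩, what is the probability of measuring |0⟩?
0.9756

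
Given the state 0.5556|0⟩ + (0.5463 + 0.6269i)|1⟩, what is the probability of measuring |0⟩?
0.3087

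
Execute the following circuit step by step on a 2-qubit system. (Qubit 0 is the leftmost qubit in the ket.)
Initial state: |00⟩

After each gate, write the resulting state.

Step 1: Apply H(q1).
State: 1/√2|00⟩ + 1/√2|01⟩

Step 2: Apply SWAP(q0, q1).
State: 1/√2|00⟩ + 1/√2|10⟩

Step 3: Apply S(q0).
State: 1/√2|00⟩ + (1/√2)i|10⟩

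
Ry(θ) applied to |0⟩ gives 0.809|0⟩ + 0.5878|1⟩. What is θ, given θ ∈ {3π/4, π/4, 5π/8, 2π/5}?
2π/5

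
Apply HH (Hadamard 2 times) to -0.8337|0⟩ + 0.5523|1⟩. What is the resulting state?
-0.8337|0⟩ + 0.5523|1⟩

H² = I, so an even number of Hadamards cancels: H^2 = I and the state is unchanged.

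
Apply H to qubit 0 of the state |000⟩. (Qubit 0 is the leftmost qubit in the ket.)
1/√2|000⟩ + 1/√2|100⟩

H on qubit 0 mixes each pair of kets that differ only in qubit 0: amplitudes (a, b) of (|…0…⟩, |…1…⟩) become ((a + b)/√2, (a − b)/√2). Kets absent from the input have amplitude 0.
(|000⟩, |100⟩): (a, b) = (1, 0) → (1/√2, 1/√2)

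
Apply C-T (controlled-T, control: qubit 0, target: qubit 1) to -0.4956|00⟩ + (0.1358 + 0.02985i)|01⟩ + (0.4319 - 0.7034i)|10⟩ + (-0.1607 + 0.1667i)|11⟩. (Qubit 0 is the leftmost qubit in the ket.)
-0.4956|00⟩ + (0.1358 + 0.02985i)|01⟩ + (0.4319 - 0.7034i)|10⟩ + (-0.2315 + 0.004243i)|11⟩

C-T leaves the control-|0⟩ kets |00⟩, |01⟩ unchanged and applies T to qubit 1 on the control-|1⟩ pair (|10⟩, |11⟩).
T = [[1, 0], [0, (1/√2 + (1/√2)i)]].
With a = amp(|10⟩) = (0.4319 - 0.7034i) and b = amp(|11⟩) = (-0.1607 + 0.1667i):
new amp(|10⟩) = (1)·a = (0.4319 - 0.7034i)
new amp(|11⟩) = (1/√2 + (1/√2)i)·b = (-0.2315 + 0.004243i)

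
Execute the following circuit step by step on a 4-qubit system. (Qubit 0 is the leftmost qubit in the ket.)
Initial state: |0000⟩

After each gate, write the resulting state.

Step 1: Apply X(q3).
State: |0001⟩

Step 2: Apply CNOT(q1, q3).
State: |0001⟩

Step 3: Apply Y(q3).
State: -i|0000⟩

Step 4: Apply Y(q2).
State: |0010⟩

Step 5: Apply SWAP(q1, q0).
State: |0010⟩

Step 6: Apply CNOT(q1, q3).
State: |0010⟩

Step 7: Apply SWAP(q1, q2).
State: |0100⟩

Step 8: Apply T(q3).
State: |0100⟩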